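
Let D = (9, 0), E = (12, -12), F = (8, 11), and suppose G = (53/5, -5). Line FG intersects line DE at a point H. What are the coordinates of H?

Barycentric coordinates of G with respect to DEF: (1/5, 3/5, 1/5).
On side DE the F-coordinate is zero; dropping G's F-weight 1/5 and renormalizing the remaining 1/5 : 3/5 gives weights 1/4, 3/4 on D, E.
H = (1/4)·(9, 0) + (3/4)·(12, -12) = (45/4, -9).

(45/4, -9)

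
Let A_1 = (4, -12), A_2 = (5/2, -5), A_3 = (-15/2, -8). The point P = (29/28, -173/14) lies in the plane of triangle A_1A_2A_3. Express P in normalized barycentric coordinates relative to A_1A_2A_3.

(13/14, -3/14, 2/7)

Signed area of the reference triangle: [A_1A_2A_3] = ½·(4·(-5−(-8)) + (5/2)·(-8−(-12)) + (-15/2)·(-12−(-5))) = ½·(12 + 10 + 105/2) = 149/4.
[PA_2A_3] = ½·((29/28)·(-5−(-8)) + (5/2)·(-8−(-173/14)) + (-15/2)·(-173/14−(-5))) = ½·(87/28 + 305/28 + 1545/28) = 1937/56, so the A_1-coordinate is (1937/56)/(149/4) = 13/14.
[A_1PA_3] = ½·(4·(-173/14−(-8)) + (29/28)·(-8−(-12)) + (-15/2)·(-12−(-173/14))) = ½·(-122/7 + 29/7 − 75/28) = -447/56, so the A_2-coordinate is -3/14.
[A_1A_2P] = ½·(4·(-5−(-173/14)) + (5/2)·(-173/14−(-12)) + (29/28)·(-12−(-5))) = ½·(206/7 − 25/28 − 29/4) = 149/14, so the A_3-coordinate is 2/7.
Check: 13/14 − 3/14 + 2/7 = 1.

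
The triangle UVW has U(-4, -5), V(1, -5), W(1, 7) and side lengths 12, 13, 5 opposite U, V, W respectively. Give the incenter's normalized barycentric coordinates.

The incenter has barycentric coordinates proportional to the opposite side lengths: (12 : 13 : 5).
Normalizing by 12+13+5 = 30 gives (2/5, 13/30, 1/6).

(2/5, 13/30, 1/6)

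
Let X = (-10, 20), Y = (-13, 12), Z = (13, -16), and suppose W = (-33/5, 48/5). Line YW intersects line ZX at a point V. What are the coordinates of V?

Barycentric coordinates of W with respect to XYZ: (2/5, 2/5, 1/5).
On side ZX the Y-coordinate is zero; dropping W's Y-weight 2/5 and renormalizing the remaining 1/5 : 2/5 gives weights 1/3, 2/3 on Z, X.
V = (1/3)·(13, -16) + (2/3)·(-10, 20) = (-7/3, 8).

(-7/3, 8)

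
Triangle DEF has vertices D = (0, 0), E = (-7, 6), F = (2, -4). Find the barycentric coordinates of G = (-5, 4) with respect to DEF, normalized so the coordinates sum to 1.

(1/8, 3/4, 1/8)

Signed area of the reference triangle: [DEF] = ½·(0·(6−(-4)) + (-7)·(-4−0) + 2·(0−6)) = ½·(0 + 28 − 12) = 8.
[GEF] = ½·((-5)·(6−(-4)) + (-7)·(-4−4) + 2·(4−6)) = ½·(-50 + 56 − 4) = 1, so the D-coordinate is 1/8 = 1/8.
[DGF] = ½·(0·(4−(-4)) + (-5)·(-4−0) + 2·(0−4)) = ½·(0 + 20 − 8) = 6, so the E-coordinate is 3/4.
[DEG] = ½·(0·(6−4) + (-7)·(4−0) + (-5)·(0−6)) = ½·(0 − 28 + 30) = 1, so the F-coordinate is 1/8.
Check: 1/8 + 3/4 + 1/8 = 1.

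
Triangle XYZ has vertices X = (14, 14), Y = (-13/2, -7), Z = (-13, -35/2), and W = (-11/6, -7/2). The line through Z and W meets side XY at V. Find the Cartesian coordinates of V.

(15/4, 7/2)

Barycentric coordinates of W with respect to XYZ: (1/3, 1/3, 1/3).
On side XY the Z-coordinate is zero; dropping W's Z-weight 1/3 and renormalizing the remaining 1/3 : 1/3 gives weights 1/2, 1/2 on X, Y.
V = (1/2)·(14, 14) + (1/2)·(-13/2, -7) = (15/4, 7/2).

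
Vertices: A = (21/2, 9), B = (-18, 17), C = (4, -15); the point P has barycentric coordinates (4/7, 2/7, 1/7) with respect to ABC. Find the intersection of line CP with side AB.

(1, 35/3)

Line CP meets AB where the C-coordinate vanishes; zeroing P's C-weight and renormalizing leaves A, B-weights 4/7 : 2/7 → (2/3, 1/3).
So Q = (2/3)·A + (1/3)·B = (1, 35/3).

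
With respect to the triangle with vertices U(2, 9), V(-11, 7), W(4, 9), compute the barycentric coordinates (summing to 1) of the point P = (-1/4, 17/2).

(1/4, 1/4, 1/2)

Signed area of the reference triangle: [UVW] = ½·(2·(7−9) + (-11)·(9−9) + 4·(9−7)) = ½·(-4 + 0 + 8) = 2.
[PVW] = ½·((-1/4)·(7−9) + (-11)·(9−(17/2)) + 4·(17/2−7)) = ½·(1/2 − 11/2 + 6) = 1/2, so the U-coordinate is (1/2)/2 = 1/4.
[UPW] = ½·(2·(17/2−9) + (-1/4)·(9−9) + 4·(9−(17/2))) = ½·(-1 + 0 + 2) = 1/2, so the V-coordinate is 1/4.
[UVP] = ½·(2·(7−(17/2)) + (-11)·(17/2−9) + (-1/4)·(9−7)) = ½·(-3 + 11/2 − 1/2) = 1, so the W-coordinate is 1/2.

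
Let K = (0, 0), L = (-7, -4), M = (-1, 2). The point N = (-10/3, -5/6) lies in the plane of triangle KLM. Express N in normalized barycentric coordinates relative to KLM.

Signed area of the reference triangle: [KLM] = ½·(0·(-4−2) + (-7)·(2−0) + (-1)·(0−(-4))) = ½·(0 − 14 − 4) = -9.
[NLM] = ½·((-10/3)·(-4−2) + (-7)·(2−(-5/6)) + (-1)·(-5/6−(-4))) = ½·(20 − 119/6 − 19/6) = -3/2, so the K-coordinate is (-3/2)/(-9) = 1/6.
[KNM] = ½·(0·(-5/6−2) + (-10/3)·(2−0) + (-1)·(0−(-5/6))) = ½·(0 − 20/3 − 5/6) = -15/4, so the L-coordinate is 5/12.
[KLN] = ½·(0·(-4−(-5/6)) + (-7)·(-5/6−0) + (-10/3)·(0−(-4))) = ½·(0 + 35/6 − 40/3) = -15/4, so the M-coordinate is 5/12.

(1/6, 5/12, 5/12)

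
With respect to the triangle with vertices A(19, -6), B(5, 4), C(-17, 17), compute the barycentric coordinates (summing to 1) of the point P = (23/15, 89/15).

(1/15, 11/15, 1/5)

Signed area of the reference triangle: [ABC] = ½·(19·(4−17) + 5·(17−(-6)) + (-17)·(-6−4)) = ½·(-247 + 115 + 170) = 19.
[PBC] = ½·((23/15)·(4−17) + 5·(17−(89/15)) + (-17)·(89/15−4)) = ½·(-299/15 + 166/3 − 493/15) = 19/15, so the A-coordinate is (19/15)/19 = 1/15.
[APC] = ½·(19·(89/15−17) + (23/15)·(17−(-6)) + (-17)·(-6−(89/15))) = ½·(-3154/15 + 529/15 + 3043/15) = 209/15, so the B-coordinate is 11/15.
[ABP] = ½·(19·(4−(89/15)) + 5·(89/15−(-6)) + (23/15)·(-6−4)) = ½·(-551/15 + 179/3 − 46/3) = 19/5, so the C-coordinate is 1/5.
Check: 1/15 + 11/15 + 1/5 = 1.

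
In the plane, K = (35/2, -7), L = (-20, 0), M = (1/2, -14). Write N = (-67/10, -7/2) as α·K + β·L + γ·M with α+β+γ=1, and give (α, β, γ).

(3/10, 3/5, 1/10)

Signed area of the reference triangle: [KLM] = ½·((35/2)·(0−(-14)) + (-20)·(-14−(-7)) + (1/2)·(-7−0)) = ½·(245 + 140 − 7/2) = 763/4.
[NLM] = ½·((-67/10)·(0−(-14)) + (-20)·(-14−(-7/2)) + (1/2)·(-7/2−0)) = ½·(-469/5 + 210 − 7/4) = 2289/40, so the K-coordinate is (2289/40)/(763/4) = 3/10.
[KNM] = ½·((35/2)·(-7/2−(-14)) + (-67/10)·(-14−(-7)) + (1/2)·(-7−(-7/2))) = ½·(735/4 + 469/10 − 7/4) = 2289/20, so the L-coordinate is 3/5.
[KLN] = ½·((35/2)·(0−(-7/2)) + (-20)·(-7/2−(-7)) + (-67/10)·(-7−0)) = ½·(245/4 − 70 + 469/10) = 763/40, so the M-coordinate is 1/10.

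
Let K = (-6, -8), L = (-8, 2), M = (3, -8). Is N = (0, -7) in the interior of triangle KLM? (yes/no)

Barycentric coordinates of N: (19/90, 1/10, 31/45).
The three coordinates are positive, positive, positive; a point is interior exactly when all three are positive.

yes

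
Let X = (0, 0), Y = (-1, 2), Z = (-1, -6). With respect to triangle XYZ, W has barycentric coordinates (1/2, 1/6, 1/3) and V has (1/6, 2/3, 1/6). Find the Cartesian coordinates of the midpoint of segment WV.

Barycentric coordinates of the midpoint are the average: (1/3, 5/12, 1/4).
Converting: (1/3)·X + (5/12)·Y + (1/4)·Z = (-2/3, -2/3).

(-2/3, -2/3)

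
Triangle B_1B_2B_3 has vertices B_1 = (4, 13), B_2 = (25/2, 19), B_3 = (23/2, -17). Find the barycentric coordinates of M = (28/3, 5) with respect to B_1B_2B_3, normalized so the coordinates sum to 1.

(1/3, 1/3, 1/3)

Signed area of the reference triangle: [B_1B_2B_3] = ½·(4·(19−(-17)) + (25/2)·(-17−13) + (23/2)·(13−19)) = ½·(144 − 375 − 69) = -150.
[MB_2B_3] = ½·((28/3)·(19−(-17)) + (25/2)·(-17−5) + (23/2)·(5−19)) = ½·(336 − 275 − 161) = -50, so the B_1-coordinate is (-50)/(-150) = 1/3.
[B_1MB_3] = ½·(4·(5−(-17)) + (28/3)·(-17−13) + (23/2)·(13−5)) = ½·(88 − 280 + 92) = -50, so the B_2-coordinate is 1/3.
[B_1B_2M] = ½·(4·(19−5) + (25/2)·(5−13) + (28/3)·(13−19)) = ½·(56 − 100 − 56) = -50, so the B_3-coordinate is 1/3.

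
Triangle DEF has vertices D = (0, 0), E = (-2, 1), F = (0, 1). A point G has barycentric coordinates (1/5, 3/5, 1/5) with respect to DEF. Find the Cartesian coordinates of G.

G = (1/5)·D + (3/5)·E + (1/5)·F.
x-coordinate: (1/5)·0 + (3/5)·(-2) + (1/5)·0 = -6/5.
y-coordinate: (1/5)·0 + (3/5)·1 + (1/5)·1 = 4/5.

(-6/5, 4/5)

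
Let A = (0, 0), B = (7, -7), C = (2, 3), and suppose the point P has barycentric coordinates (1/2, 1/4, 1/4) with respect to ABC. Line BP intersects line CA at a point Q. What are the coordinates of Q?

(2/3, 1)

Line BP meets CA where the B-coordinate vanishes; zeroing P's B-weight and renormalizing leaves C, A-weights 1/4 : 1/2 → (1/3, 2/3).
So Q = (1/3)·C + (2/3)·A = (2/3, 1).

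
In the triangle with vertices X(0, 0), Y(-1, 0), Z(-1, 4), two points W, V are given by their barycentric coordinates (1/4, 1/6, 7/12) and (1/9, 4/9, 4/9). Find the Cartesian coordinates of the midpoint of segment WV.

(-59/72, 37/18)

Barycentric coordinates of the midpoint are the average: (13/72, 11/36, 37/72).
Converting: (13/72)·X + (11/36)·Y + (37/72)·Z = (-59/72, 37/18).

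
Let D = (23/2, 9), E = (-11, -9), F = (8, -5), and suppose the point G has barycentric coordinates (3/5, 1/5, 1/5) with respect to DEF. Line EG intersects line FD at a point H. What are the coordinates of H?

Line EG meets FD where the E-coordinate vanishes; zeroing G's E-weight and renormalizing leaves F, D-weights 1/5 : 3/5 → (1/4, 3/4).
So H = (1/4)·F + (3/4)·D = (85/8, 11/2).

(85/8, 11/2)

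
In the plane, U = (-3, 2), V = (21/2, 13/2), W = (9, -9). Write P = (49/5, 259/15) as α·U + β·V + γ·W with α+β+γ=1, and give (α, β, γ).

Signed area of the reference triangle: [UVW] = ½·((-3)·(13/2−(-9)) + (21/2)·(-9−2) + 9·(2−(13/2))) = ½·(-93/2 − 231/2 − 81/2) = -405/4.
[PVW] = ½·((49/5)·(13/2−(-9)) + (21/2)·(-9−(259/15)) + 9·(259/15−(13/2))) = ½·(1519/10 − 1379/5 + 969/10) = -27/2, so the U-coordinate is (-27/2)/(-405/4) = 2/15.
[UPW] = ½·((-3)·(259/15−(-9)) + (49/5)·(-9−2) + 9·(2−(259/15))) = ½·(-394/5 − 539/5 − 687/5) = -162, so the V-coordinate is 8/5.
[UVP] = ½·((-3)·(13/2−(259/15)) + (21/2)·(259/15−2) + (49/5)·(2−(13/2))) = ½·(323/10 + 1603/10 − 441/10) = 297/4, so the W-coordinate is -11/15.

(2/15, 8/5, -11/15)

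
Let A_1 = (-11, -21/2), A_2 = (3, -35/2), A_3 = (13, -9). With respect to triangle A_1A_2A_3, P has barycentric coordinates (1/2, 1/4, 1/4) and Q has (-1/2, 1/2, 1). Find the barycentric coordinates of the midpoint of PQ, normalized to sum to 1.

Since both coordinate triples sum to 1, the midpoint's barycentrics are the componentwise average.
(1/2+-1/2)/2 = 0; similarly 3/8 and 5/8.

(0, 3/8, 5/8)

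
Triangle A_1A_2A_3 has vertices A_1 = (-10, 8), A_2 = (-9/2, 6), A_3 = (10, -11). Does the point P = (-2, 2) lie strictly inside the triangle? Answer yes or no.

Barycentric coordinates of P: (31/129, 64/129, 34/129).
The three coordinates are positive, positive, positive; a point is interior exactly when all three are positive.

yes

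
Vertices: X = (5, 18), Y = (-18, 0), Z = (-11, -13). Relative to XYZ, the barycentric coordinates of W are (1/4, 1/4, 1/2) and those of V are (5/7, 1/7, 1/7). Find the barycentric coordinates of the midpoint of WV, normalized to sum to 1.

Since both coordinate triples sum to 1, the midpoint's barycentrics are the componentwise average.
(1/4+5/7)/2 = 27/56; similarly 11/56 and 9/28.

(27/56, 11/56, 9/28)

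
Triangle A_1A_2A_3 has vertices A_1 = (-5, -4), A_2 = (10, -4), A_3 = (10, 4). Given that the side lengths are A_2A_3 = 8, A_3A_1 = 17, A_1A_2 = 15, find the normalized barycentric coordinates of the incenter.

(1/5, 17/40, 3/8)

The incenter has barycentric coordinates proportional to the opposite side lengths: (8 : 17 : 15).
Normalizing by 8+17+15 = 40 gives (1/5, 17/40, 3/8).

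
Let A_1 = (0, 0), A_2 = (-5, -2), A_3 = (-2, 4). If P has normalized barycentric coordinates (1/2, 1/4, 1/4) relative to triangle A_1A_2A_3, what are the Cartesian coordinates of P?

P = (1/2)·A_1 + (1/4)·A_2 + (1/4)·A_3.
x-coordinate: (1/2)·0 + (1/4)·(-5) + (1/4)·(-2) = -7/4.
y-coordinate: (1/2)·0 + (1/4)·(-2) + (1/4)·4 = 1/2.

(-7/4, 1/2)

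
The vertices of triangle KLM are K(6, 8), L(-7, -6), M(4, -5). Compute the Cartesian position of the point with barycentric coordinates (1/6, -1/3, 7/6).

(8, -5/2)

N = (1/6)·K + (-1/3)·L + (7/6)·M.
x-coordinate: (1/6)·6 + (-1/3)·(-7) + (7/6)·4 = 8.
y-coordinate: (1/6)·8 + (-1/3)·(-6) + (7/6)·(-5) = -5/2.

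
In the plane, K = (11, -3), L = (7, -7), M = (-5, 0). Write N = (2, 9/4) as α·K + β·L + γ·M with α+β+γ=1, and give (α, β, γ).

Signed area of the reference triangle: [KLM] = ½·(11·(-7−0) + 7·(0−(-3)) + (-5)·(-3−(-7))) = ½·(-77 + 21 − 20) = -38.
[NLM] = ½·(2·(-7−0) + 7·(0−(9/4)) + (-5)·(9/4−(-7))) = ½·(-14 − 63/4 − 185/4) = -38, so the K-coordinate is (-38)/(-38) = 1.
[KNM] = ½·(11·(9/4−0) + 2·(0−(-3)) + (-5)·(-3−(9/4))) = ½·(99/4 + 6 + 105/4) = 57/2, so the L-coordinate is -3/4.
[KLN] = ½·(11·(-7−(9/4)) + 7·(9/4−(-3)) + 2·(-3−(-7))) = ½·(-407/4 + 147/4 + 8) = -57/2, so the M-coordinate is 3/4.
Check: 1 − 3/4 + 3/4 = 1.

(1, -3/4, 3/4)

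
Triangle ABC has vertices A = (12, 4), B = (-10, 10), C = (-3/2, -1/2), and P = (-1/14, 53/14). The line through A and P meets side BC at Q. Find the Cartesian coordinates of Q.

Barycentric coordinates of P with respect to ABC: (2/7, 2/7, 3/7).
On side BC the A-coordinate is zero; dropping P's A-weight 2/7 and renormalizing the remaining 2/7 : 3/7 gives weights 2/5, 3/5 on B, C.
Q = (2/5)·(-10, 10) + (3/5)·(-3/2, -1/2) = (-49/10, 37/10).

(-49/10, 37/10)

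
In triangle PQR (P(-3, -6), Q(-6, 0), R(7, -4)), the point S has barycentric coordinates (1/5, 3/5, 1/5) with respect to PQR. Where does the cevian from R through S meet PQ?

(-21/4, -3/2)

Line RS meets PQ where the R-coordinate vanishes; zeroing S's R-weight and renormalizing leaves P, Q-weights 1/5 : 3/5 → (1/4, 3/4).
So T = (1/4)·P + (3/4)·Q = (-21/4, -3/2).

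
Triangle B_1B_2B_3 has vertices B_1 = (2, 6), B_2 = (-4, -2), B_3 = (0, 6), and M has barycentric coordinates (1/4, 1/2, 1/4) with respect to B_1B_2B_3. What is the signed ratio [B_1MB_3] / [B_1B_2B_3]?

The signed ratio [B_1MB_3]/[B_1B_2B_3] equals the barycentric coordinate of M at vertex B_2, which is 1/2.

1/2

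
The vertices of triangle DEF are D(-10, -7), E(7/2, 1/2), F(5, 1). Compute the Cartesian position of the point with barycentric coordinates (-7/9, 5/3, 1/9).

G = (-7/9)·D + (5/3)·E + (1/9)·F.
x-coordinate: (-7/9)·(-10) + (5/3)·(7/2) + (1/9)·5 = 85/6.
y-coordinate: (-7/9)·(-7) + (5/3)·(1/2) + (1/9)·1 = 115/18.

(85/6, 115/18)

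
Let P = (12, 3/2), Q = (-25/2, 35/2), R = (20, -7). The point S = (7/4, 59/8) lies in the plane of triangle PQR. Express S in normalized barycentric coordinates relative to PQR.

(1/4, 1/2, 1/4)

Signed area of the reference triangle: [PQR] = ½·(12·(35/2−(-7)) + (-25/2)·(-7−(3/2)) + 20·(3/2−(35/2))) = ½·(294 + 425/4 − 320) = 321/8.
[SQR] = ½·((7/4)·(35/2−(-7)) + (-25/2)·(-7−(59/8)) + 20·(59/8−(35/2))) = ½·(343/8 + 2875/16 − 405/2) = 321/32, so the P-coordinate is (321/32)/(321/8) = 1/4.
[PSR] = ½·(12·(59/8−(-7)) + (7/4)·(-7−(3/2)) + 20·(3/2−(59/8))) = ½·(345/2 − 119/8 − 235/2) = 321/16, so the Q-coordinate is 1/2.
[PQS] = ½·(12·(35/2−(59/8)) + (-25/2)·(59/8−(3/2)) + (7/4)·(3/2−(35/2))) = ½·(243/2 − 1175/16 − 28) = 321/32, so the R-coordinate is 1/4.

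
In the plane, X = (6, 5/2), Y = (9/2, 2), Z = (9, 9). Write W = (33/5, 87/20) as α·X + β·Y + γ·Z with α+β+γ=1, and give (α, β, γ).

(1/2, 1/5, 3/10)

Signed area of the reference triangle: [XYZ] = ½·(6·(2−9) + (9/2)·(9−(5/2)) + 9·(5/2−2)) = ½·(-42 + 117/4 + 9/2) = -33/8.
[WYZ] = ½·((33/5)·(2−9) + (9/2)·(9−(87/20)) + 9·(87/20−2)) = ½·(-231/5 + 837/40 + 423/20) = -33/16, so the X-coordinate is (-33/16)/(-33/8) = 1/2.
[XWZ] = ½·(6·(87/20−9) + (33/5)·(9−(5/2)) + 9·(5/2−(87/20))) = ½·(-279/10 + 429/10 − 333/20) = -33/40, so the Y-coordinate is 1/5.
[XYW] = ½·(6·(2−(87/20)) + (9/2)·(87/20−(5/2)) + (33/5)·(5/2−2)) = ½·(-141/10 + 333/40 + 33/10) = -99/80, so the Z-coordinate is 3/10.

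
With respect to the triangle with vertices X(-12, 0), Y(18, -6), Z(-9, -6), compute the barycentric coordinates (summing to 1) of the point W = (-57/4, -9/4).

Signed area of the reference triangle: [XYZ] = ½·((-12)·(-6−(-6)) + 18·(-6−0) + (-9)·(0−(-6))) = ½·(0 − 108 − 54) = -81.
[WYZ] = ½·((-57/4)·(-6−(-6)) + 18·(-6−(-9/4)) + (-9)·(-9/4−(-6))) = ½·(0 − 135/2 − 135/4) = -405/8, so the X-coordinate is (-405/8)/(-81) = 5/8.
[XWZ] = ½·((-12)·(-9/4−(-6)) + (-57/4)·(-6−0) + (-9)·(0−(-9/4))) = ½·(-45 + 171/2 − 81/4) = 81/8, so the Y-coordinate is -1/8.
[XYW] = ½·((-12)·(-6−(-9/4)) + 18·(-9/4−0) + (-57/4)·(0−(-6))) = ½·(45 − 81/2 − 171/2) = -81/2, so the Z-coordinate is 1/2.
Check: 5/8 − 1/8 + 1/2 = 1.

(5/8, -1/8, 1/2)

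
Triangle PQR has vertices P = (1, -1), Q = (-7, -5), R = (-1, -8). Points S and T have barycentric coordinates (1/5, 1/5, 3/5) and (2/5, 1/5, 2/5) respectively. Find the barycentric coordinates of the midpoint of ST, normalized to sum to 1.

Since both coordinate triples sum to 1, the midpoint's barycentrics are the componentwise average.
(1/5+2/5)/2 = 3/10; similarly 1/5 and 1/2.

(3/10, 1/5, 1/2)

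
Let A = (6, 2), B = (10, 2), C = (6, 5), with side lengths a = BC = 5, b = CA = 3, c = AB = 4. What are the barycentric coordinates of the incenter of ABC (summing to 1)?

(5/12, 1/4, 1/3)

The incenter has barycentric coordinates proportional to the opposite side lengths: (5 : 3 : 4).
Normalizing by 5+3+4 = 12 gives (5/12, 1/4, 1/3).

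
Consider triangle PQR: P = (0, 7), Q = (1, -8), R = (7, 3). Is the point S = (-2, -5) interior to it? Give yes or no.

no

Barycentric coordinates of S: (51/101, 92/101, -42/101).
The three coordinates are positive, positive, negative; a point is interior exactly when all three are positive.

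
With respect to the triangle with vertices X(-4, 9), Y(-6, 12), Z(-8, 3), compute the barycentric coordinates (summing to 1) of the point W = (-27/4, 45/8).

(1/4, 1/8, 5/8)

Signed area of the reference triangle: [XYZ] = ½·((-4)·(12−3) + (-6)·(3−9) + (-8)·(9−12)) = ½·(-36 + 36 + 24) = 12.
[WYZ] = ½·((-27/4)·(12−3) + (-6)·(3−(45/8)) + (-8)·(45/8−12)) = ½·(-243/4 + 63/4 + 51) = 3, so the X-coordinate is 3/12 = 1/4.
[XWZ] = ½·((-4)·(45/8−3) + (-27/4)·(3−9) + (-8)·(9−(45/8))) = ½·(-21/2 + 81/2 − 27) = 3/2, so the Y-coordinate is 1/8.
[XYW] = ½·((-4)·(12−(45/8)) + (-6)·(45/8−9) + (-27/4)·(9−12)) = ½·(-51/2 + 81/4 + 81/4) = 15/2, so the Z-coordinate is 5/8.
Check: 1/4 + 1/8 + 5/8 = 1.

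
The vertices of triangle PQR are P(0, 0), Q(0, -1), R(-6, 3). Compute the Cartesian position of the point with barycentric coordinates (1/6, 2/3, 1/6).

(-1, -1/6)

S = (1/6)·P + (2/3)·Q + (1/6)·R.
x-coordinate: (1/6)·0 + (2/3)·0 + (1/6)·(-6) = -1.
y-coordinate: (1/6)·0 + (2/3)·(-1) + (1/6)·3 = -1/6.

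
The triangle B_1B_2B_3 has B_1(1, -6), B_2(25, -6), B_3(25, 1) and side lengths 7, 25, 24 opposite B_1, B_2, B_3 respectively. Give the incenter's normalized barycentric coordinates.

The incenter has barycentric coordinates proportional to the opposite side lengths: (7 : 25 : 24).
Normalizing by 7+25+24 = 56 gives (1/8, 25/56, 3/7).

(1/8, 25/56, 3/7)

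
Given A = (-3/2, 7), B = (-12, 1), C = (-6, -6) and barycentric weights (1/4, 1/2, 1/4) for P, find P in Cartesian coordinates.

P = (1/4)·A + (1/2)·B + (1/4)·C.
x-coordinate: (1/4)·(-3/2) + (1/2)·(-12) + (1/4)·(-6) = -63/8.
y-coordinate: (1/4)·7 + (1/2)·1 + (1/4)·(-6) = 3/4.

(-63/8, 3/4)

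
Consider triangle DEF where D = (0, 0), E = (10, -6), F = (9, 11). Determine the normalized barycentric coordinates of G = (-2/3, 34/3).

Signed area of the reference triangle: [DEF] = ½·(0·(-6−11) + 10·(11−0) + 9·(0−(-6))) = ½·(0 + 110 + 54) = 82.
[GEF] = ½·((-2/3)·(-6−11) + 10·(11−(34/3)) + 9·(34/3−(-6))) = ½·(34/3 − 10/3 + 156) = 82, so the D-coordinate is 82/82 = 1.
[DGF] = ½·(0·(34/3−11) + (-2/3)·(11−0) + 9·(0−(34/3))) = ½·(0 − 22/3 − 102) = -164/3, so the E-coordinate is -2/3.
[DEG] = ½·(0·(-6−(34/3)) + 10·(34/3−0) + (-2/3)·(0−(-6))) = ½·(0 + 340/3 − 4) = 164/3, so the F-coordinate is 2/3.
Check: 1 − 2/3 + 2/3 = 1.

(1, -2/3, 2/3)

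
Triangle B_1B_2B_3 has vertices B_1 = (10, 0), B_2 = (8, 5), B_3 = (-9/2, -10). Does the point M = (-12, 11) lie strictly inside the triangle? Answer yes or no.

no

Barycentric coordinates of M: (-150/37, 759/185, 176/185).
The three coordinates are negative, positive, positive; a point is interior exactly when all three are positive.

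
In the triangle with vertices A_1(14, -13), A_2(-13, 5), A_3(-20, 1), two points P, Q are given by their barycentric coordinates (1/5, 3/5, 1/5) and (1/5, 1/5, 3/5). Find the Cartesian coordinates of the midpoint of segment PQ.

(-52/5, -1/5)

Barycentric coordinates of the midpoint are the average: (1/5, 2/5, 2/5).
Converting: (1/5)·A_1 + (2/5)·A_2 + (2/5)·A_3 = (-52/5, -1/5).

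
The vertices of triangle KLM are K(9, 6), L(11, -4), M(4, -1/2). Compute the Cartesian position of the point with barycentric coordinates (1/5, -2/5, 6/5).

N = (1/5)·K + (-2/5)·L + (6/5)·M.
x-coordinate: (1/5)·9 + (-2/5)·11 + (6/5)·4 = 11/5.
y-coordinate: (1/5)·6 + (-2/5)·(-4) + (6/5)·(-1/2) = 11/5.

(11/5, 11/5)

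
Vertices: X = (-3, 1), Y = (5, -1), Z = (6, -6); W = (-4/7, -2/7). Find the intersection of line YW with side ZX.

(-3/2, -1/6)

Barycentric coordinates of W with respect to XYZ: (5/7, 1/7, 1/7).
On side ZX the Y-coordinate is zero; dropping W's Y-weight 1/7 and renormalizing the remaining 1/7 : 5/7 gives weights 1/6, 5/6 on Z, X.
V = (1/6)·(6, -6) + (5/6)·(-3, 1) = (-3/2, -1/6).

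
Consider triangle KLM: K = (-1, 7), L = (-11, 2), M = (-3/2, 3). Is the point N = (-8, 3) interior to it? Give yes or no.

Barycentric coordinates of N: (13/75, 52/75, 2/15).
The three coordinates are positive, positive, positive; a point is interior exactly when all three are positive.

yes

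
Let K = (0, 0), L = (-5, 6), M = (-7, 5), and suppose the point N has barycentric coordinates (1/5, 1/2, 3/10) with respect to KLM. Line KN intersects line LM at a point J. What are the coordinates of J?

(-23/4, 45/8)

Line KN meets LM where the K-coordinate vanishes; zeroing N's K-weight and renormalizing leaves L, M-weights 1/2 : 3/10 → (5/8, 3/8).
So J = (5/8)·L + (3/8)·M = (-23/4, 45/8).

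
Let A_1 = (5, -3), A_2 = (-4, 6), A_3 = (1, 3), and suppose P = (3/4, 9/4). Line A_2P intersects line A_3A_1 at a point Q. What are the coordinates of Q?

Barycentric coordinates of P with respect to A_1A_2A_3: (1/4, 1/4, 1/2).
On side A_3A_1 the A_2-coordinate is zero; dropping P's A_2-weight 1/4 and renormalizing the remaining 1/2 : 1/4 gives weights 2/3, 1/3 on A_3, A_1.
Q = (2/3)·(1, 3) + (1/3)·(5, -3) = (7/3, 1).

(7/3, 1)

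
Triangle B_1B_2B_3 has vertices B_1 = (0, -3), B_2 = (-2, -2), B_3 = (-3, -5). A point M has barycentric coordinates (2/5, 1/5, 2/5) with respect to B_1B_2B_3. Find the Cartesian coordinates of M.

(-8/5, -18/5)

M = (2/5)·B_1 + (1/5)·B_2 + (2/5)·B_3.
x-coordinate: (2/5)·0 + (1/5)·(-2) + (2/5)·(-3) = -8/5.
y-coordinate: (2/5)·(-3) + (1/5)·(-2) + (2/5)·(-5) = -18/5.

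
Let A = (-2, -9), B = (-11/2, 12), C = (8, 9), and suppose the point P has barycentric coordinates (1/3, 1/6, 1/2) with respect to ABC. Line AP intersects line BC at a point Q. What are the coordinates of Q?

Line AP meets BC where the A-coordinate vanishes; zeroing P's A-weight and renormalizing leaves B, C-weights 1/6 : 1/2 → (1/4, 3/4).
So Q = (1/4)·B + (3/4)·C = (37/8, 39/4).

(37/8, 39/4)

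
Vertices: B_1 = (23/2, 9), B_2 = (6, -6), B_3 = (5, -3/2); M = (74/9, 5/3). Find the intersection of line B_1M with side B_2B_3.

Barycentric coordinates of M with respect to B_1B_2B_3: (4/9, 1/3, 2/9).
On side B_2B_3 the B_1-coordinate is zero; dropping M's B_1-weight 4/9 and renormalizing the remaining 1/3 : 2/9 gives weights 3/5, 2/5 on B_2, B_3.
N = (3/5)·(6, -6) + (2/5)·(5, -3/2) = (28/5, -21/5).

(28/5, -21/5)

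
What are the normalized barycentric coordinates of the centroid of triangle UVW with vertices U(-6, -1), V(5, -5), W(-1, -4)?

The centroid is the average of the vertices, so each weight is 1/3.

(1/3, 1/3, 1/3)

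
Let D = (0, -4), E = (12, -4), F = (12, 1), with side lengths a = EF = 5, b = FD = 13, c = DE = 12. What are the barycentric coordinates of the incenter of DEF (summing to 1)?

The incenter has barycentric coordinates proportional to the opposite side lengths: (5 : 13 : 12).
Normalizing by 5+13+12 = 30 gives (1/6, 13/30, 2/5).

(1/6, 13/30, 2/5)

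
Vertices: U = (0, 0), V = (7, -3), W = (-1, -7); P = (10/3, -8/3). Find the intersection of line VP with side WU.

(-1/3, -7/3)

Barycentric coordinates of P with respect to UVW: (1/3, 1/2, 1/6).
On side WU the V-coordinate is zero; dropping P's V-weight 1/2 and renormalizing the remaining 1/6 : 1/3 gives weights 1/3, 2/3 on W, U.
Q = (1/3)·(-1, -7) + (2/3)·(0, 0) = (-1/3, -7/3).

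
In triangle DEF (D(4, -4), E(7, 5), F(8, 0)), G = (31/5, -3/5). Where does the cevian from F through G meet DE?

(5, -1)

Barycentric coordinates of G with respect to DEF: (2/5, 1/5, 2/5).
On side DE the F-coordinate is zero; dropping G's F-weight 2/5 and renormalizing the remaining 2/5 : 1/5 gives weights 2/3, 1/3 on D, E.
H = (2/3)·(4, -4) + (1/3)·(7, 5) = (5, -1).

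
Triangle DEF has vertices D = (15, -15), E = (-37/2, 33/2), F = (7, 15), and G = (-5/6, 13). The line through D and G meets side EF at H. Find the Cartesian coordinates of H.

(-25/11, 171/11)

Barycentric coordinates of G with respect to DEF: (1/12, 1/3, 7/12).
On side EF the D-coordinate is zero; dropping G's D-weight 1/12 and renormalizing the remaining 1/3 : 7/12 gives weights 4/11, 7/11 on E, F.
H = (4/11)·(-37/2, 33/2) + (7/11)·(7, 15) = (-25/11, 171/11).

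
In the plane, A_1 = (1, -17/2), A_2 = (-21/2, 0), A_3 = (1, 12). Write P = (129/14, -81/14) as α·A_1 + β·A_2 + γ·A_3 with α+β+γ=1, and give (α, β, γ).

(9/7, -5/7, 3/7)

Signed area of the reference triangle: [A_1A_2A_3] = ½·(1·(0−12) + (-21/2)·(12−(-17/2)) + 1·(-17/2−0)) = ½·(-12 − 861/4 − 17/2) = -943/8.
[PA_2A_3] = ½·((129/14)·(0−12) + (-21/2)·(12−(-81/14)) + 1·(-81/14−0)) = ½·(-774/7 − 747/4 − 81/14) = -8487/56, so the A_1-coordinate is (-8487/56)/(-943/8) = 9/7.
[A_1PA_3] = ½·(1·(-81/14−12) + (129/14)·(12−(-17/2)) + 1·(-17/2−(-81/14))) = ½·(-249/14 + 5289/28 − 19/7) = 4715/56, so the A_2-coordinate is -5/7.
[A_1A_2P] = ½·(1·(0−(-81/14)) + (-21/2)·(-81/14−(-17/2)) + (129/14)·(-17/2−0)) = ½·(81/14 − 57/2 − 2193/28) = -2829/56, so the A_3-coordinate is 3/7.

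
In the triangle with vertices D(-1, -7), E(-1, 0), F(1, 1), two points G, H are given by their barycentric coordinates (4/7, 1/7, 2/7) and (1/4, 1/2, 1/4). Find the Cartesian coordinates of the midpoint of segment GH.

Barycentric coordinates of the midpoint are the average: (23/56, 9/28, 15/56).
Converting: (23/56)·D + (9/28)·E + (15/56)·F = (-13/28, -73/28).

(-13/28, -73/28)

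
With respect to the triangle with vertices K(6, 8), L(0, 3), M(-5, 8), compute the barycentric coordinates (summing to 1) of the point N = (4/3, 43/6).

Signed area of the reference triangle: [KLM] = ½·(6·(3−8) + 0·(8−8) + (-5)·(8−3)) = ½·(-30 + 0 − 25) = -55/2.
[NLM] = ½·((4/3)·(3−8) + 0·(8−(43/6)) + (-5)·(43/6−3)) = ½·(-20/3 + 0 − 125/6) = -55/4, so the K-coordinate is (-55/4)/(-55/2) = 1/2.
[KNM] = ½·(6·(43/6−8) + (4/3)·(8−8) + (-5)·(8−(43/6))) = ½·(-5 + 0 − 25/6) = -55/12, so the L-coordinate is 1/6.
[KLN] = ½·(6·(3−(43/6)) + 0·(43/6−8) + (4/3)·(8−3)) = ½·(-25 + 0 + 20/3) = -55/6, so the M-coordinate is 1/3.

(1/2, 1/6, 1/3)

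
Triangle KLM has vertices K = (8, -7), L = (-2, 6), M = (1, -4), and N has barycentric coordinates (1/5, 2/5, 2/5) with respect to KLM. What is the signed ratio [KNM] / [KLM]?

2/5

The signed ratio [KNM]/[KLM] equals the barycentric coordinate of N at vertex L, which is 2/5.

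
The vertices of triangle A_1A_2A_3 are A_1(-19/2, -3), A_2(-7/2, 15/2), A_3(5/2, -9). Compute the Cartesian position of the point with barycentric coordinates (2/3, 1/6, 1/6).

(-13/2, -9/4)

P = (2/3)·A_1 + (1/6)·A_2 + (1/6)·A_3.
x-coordinate: (2/3)·(-19/2) + (1/6)·(-7/2) + (1/6)·(5/2) = -13/2.
y-coordinate: (2/3)·(-3) + (1/6)·(15/2) + (1/6)·(-9) = -9/4.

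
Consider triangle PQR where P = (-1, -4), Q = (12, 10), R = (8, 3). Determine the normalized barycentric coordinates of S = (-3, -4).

Signed area of the reference triangle: [PQR] = ½·((-1)·(10−3) + 12·(3−(-4)) + 8·(-4−10)) = ½·(-7 + 84 − 112) = -35/2.
[SQR] = ½·((-3)·(10−3) + 12·(3−(-4)) + 8·(-4−10)) = ½·(-21 + 84 − 112) = -49/2, so the P-coordinate is (-49/2)/(-35/2) = 7/5.
[PSR] = ½·((-1)·(-4−3) + (-3)·(3−(-4)) + 8·(-4−(-4))) = ½·(7 − 21 + 0) = -7, so the Q-coordinate is 2/5.
[PQS] = ½·((-1)·(10−(-4)) + 12·(-4−(-4)) + (-3)·(-4−10)) = ½·(-14 + 0 + 42) = 14, so the R-coordinate is -4/5.
Check: 7/5 + 2/5 − 4/5 = 1.

(7/5, 2/5, -4/5)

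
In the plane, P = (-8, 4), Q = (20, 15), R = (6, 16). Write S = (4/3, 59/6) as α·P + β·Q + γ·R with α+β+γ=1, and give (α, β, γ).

(1/2, 1/6, 1/3)

Signed area of the reference triangle: [PQR] = ½·((-8)·(15−16) + 20·(16−4) + 6·(4−15)) = ½·(8 + 240 − 66) = 91.
[SQR] = ½·((4/3)·(15−16) + 20·(16−(59/6)) + 6·(59/6−15)) = ½·(-4/3 + 370/3 − 31) = 91/2, so the P-coordinate is (91/2)/91 = 1/2.
[PSR] = ½·((-8)·(59/6−16) + (4/3)·(16−4) + 6·(4−(59/6))) = ½·(148/3 + 16 − 35) = 91/6, so the Q-coordinate is 1/6.
[PQS] = ½·((-8)·(15−(59/6)) + 20·(59/6−4) + (4/3)·(4−15)) = ½·(-124/3 + 350/3 − 44/3) = 91/3, so the R-coordinate is 1/3.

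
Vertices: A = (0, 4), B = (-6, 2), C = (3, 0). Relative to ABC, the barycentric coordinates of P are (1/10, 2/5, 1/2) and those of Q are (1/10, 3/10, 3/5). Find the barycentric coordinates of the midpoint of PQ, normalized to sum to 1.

Since both coordinate triples sum to 1, the midpoint's barycentrics are the componentwise average.
(1/10+1/10)/2 = 1/10; similarly 7/20 and 11/20.

(1/10, 7/20, 11/20)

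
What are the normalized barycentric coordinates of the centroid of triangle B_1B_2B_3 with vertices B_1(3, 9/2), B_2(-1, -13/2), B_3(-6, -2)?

(1/3, 1/3, 1/3)

The centroid is the average of the vertices, so each weight is 1/3.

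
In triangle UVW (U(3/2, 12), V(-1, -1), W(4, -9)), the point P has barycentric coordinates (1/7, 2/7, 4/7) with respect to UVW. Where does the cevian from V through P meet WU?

(7/2, -24/5)

Line VP meets WU where the V-coordinate vanishes; zeroing P's V-weight and renormalizing leaves W, U-weights 4/7 : 1/7 → (4/5, 1/5).
So Q = (4/5)·W + (1/5)·U = (7/2, -24/5).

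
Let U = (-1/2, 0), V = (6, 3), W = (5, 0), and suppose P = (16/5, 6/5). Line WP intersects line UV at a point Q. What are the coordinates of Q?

Barycentric coordinates of P with respect to UVW: (2/5, 2/5, 1/5).
On side UV the W-coordinate is zero; dropping P's W-weight 1/5 and renormalizing the remaining 2/5 : 2/5 gives weights 1/2, 1/2 on U, V.
Q = (1/2)·(-1/2, 0) + (1/2)·(6, 3) = (11/4, 3/2).

(11/4, 3/2)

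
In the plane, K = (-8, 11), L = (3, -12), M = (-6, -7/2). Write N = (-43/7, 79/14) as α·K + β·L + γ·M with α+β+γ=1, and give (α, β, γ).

Signed area of the reference triangle: [KLM] = ½·((-8)·(-12−(-7/2)) + 3·(-7/2−11) + (-6)·(11−(-12))) = ½·(68 − 87/2 − 138) = -227/4.
[NLM] = ½·((-43/7)·(-12−(-7/2)) + 3·(-7/2−(79/14)) + (-6)·(79/14−(-12))) = ½·(731/14 − 192/7 − 741/7) = -1135/28, so the K-coordinate is (-1135/28)/(-227/4) = 5/7.
[KNM] = ½·((-8)·(79/14−(-7/2)) + (-43/7)·(-7/2−11) + (-6)·(11−(79/14))) = ½·(-512/7 + 1247/14 − 225/7) = -227/28, so the L-coordinate is 1/7.
[KLN] = ½·((-8)·(-12−(79/14)) + 3·(79/14−11) + (-43/7)·(11−(-12))) = ½·(988/7 − 225/14 − 989/7) = -227/28, so the M-coordinate is 1/7.
Check: 5/7 + 1/7 + 1/7 = 1.

(5/7, 1/7, 1/7)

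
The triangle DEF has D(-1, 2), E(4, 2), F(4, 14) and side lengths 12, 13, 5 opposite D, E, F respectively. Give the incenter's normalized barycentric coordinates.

(2/5, 13/30, 1/6)

The incenter has barycentric coordinates proportional to the opposite side lengths: (12 : 13 : 5).
Normalizing by 12+13+5 = 30 gives (2/5, 13/30, 1/6).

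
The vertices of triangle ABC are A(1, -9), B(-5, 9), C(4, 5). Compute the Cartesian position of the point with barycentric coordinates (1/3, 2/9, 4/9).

(1, 11/9)

P = (1/3)·A + (2/9)·B + (4/9)·C.
x-coordinate: (1/3)·1 + (2/9)·(-5) + (4/9)·4 = 1.
y-coordinate: (1/3)·(-9) + (2/9)·9 + (4/9)·5 = 11/9.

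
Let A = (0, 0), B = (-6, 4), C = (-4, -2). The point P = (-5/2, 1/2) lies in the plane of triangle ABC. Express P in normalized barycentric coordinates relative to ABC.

Signed area of the reference triangle: [ABC] = ½·(0·(4−(-2)) + (-6)·(-2−0) + (-4)·(0−4)) = ½·(0 + 12 + 16) = 14.
[PBC] = ½·((-5/2)·(4−(-2)) + (-6)·(-2−(1/2)) + (-4)·(1/2−4)) = ½·(-15 + 15 + 14) = 7, so the A-coordinate is 7/14 = 1/2.
[APC] = ½·(0·(1/2−(-2)) + (-5/2)·(-2−0) + (-4)·(0−(1/2))) = ½·(0 + 5 + 2) = 7/2, so the B-coordinate is 1/4.
[ABP] = ½·(0·(4−(1/2)) + (-6)·(1/2−0) + (-5/2)·(0−4)) = ½·(0 − 3 + 10) = 7/2, so the C-coordinate is 1/4.

(1/2, 1/4, 1/4)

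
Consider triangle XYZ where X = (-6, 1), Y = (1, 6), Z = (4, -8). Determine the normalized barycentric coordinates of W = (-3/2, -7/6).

(1/2, 1/6, 1/3)

Signed area of the reference triangle: [XYZ] = ½·((-6)·(6−(-8)) + 1·(-8−1) + 4·(1−6)) = ½·(-84 − 9 − 20) = -113/2.
[WYZ] = ½·((-3/2)·(6−(-8)) + 1·(-8−(-7/6)) + 4·(-7/6−6)) = ½·(-21 − 41/6 − 86/3) = -113/4, so the X-coordinate is (-113/4)/(-113/2) = 1/2.
[XWZ] = ½·((-6)·(-7/6−(-8)) + (-3/2)·(-8−1) + 4·(1−(-7/6))) = ½·(-41 + 27/2 + 26/3) = -113/12, so the Y-coordinate is 1/6.
[XYW] = ½·((-6)·(6−(-7/6)) + 1·(-7/6−1) + (-3/2)·(1−6)) = ½·(-43 − 13/6 + 15/2) = -113/6, so the Z-coordinate is 1/3.
Check: 1/2 + 1/6 + 1/3 = 1.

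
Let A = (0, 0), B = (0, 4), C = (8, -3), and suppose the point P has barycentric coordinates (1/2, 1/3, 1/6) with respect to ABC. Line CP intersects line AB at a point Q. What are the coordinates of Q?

(0, 8/5)

Line CP meets AB where the C-coordinate vanishes; zeroing P's C-weight and renormalizing leaves A, B-weights 1/2 : 1/3 → (3/5, 2/5).
So Q = (3/5)·A + (2/5)·B = (0, 8/5).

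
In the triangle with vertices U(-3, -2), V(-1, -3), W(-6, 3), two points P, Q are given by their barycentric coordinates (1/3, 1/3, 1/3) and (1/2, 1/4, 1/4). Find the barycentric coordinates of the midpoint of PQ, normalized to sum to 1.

Since both coordinate triples sum to 1, the midpoint's barycentrics are the componentwise average.
(1/3+1/2)/2 = 5/12; similarly 7/24 and 7/24.

(5/12, 7/24, 7/24)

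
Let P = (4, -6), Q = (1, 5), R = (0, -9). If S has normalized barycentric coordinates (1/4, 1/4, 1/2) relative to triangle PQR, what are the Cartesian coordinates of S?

S = (1/4)·P + (1/4)·Q + (1/2)·R.
x-coordinate: (1/4)·4 + (1/4)·1 + (1/2)·0 = 5/4.
y-coordinate: (1/4)·(-6) + (1/4)·5 + (1/2)·(-9) = -19/4.

(5/4, -19/4)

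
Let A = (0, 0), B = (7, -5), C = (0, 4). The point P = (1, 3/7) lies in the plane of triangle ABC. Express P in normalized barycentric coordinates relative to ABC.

(4/7, 1/7, 2/7)

Signed area of the reference triangle: [ABC] = ½·(0·(-5−4) + 7·(4−0) + 0·(0−(-5))) = ½·(0 + 28 + 0) = 14.
[PBC] = ½·(1·(-5−4) + 7·(4−(3/7)) + 0·(3/7−(-5))) = ½·(-9 + 25 + 0) = 8, so the A-coordinate is 8/14 = 4/7.
[APC] = ½·(0·(3/7−4) + 1·(4−0) + 0·(0−(3/7))) = ½·(0 + 4 + 0) = 2, so the B-coordinate is 1/7.
[ABP] = ½·(0·(-5−(3/7)) + 7·(3/7−0) + 1·(0−(-5))) = ½·(0 + 3 + 5) = 4, so the C-coordinate is 2/7.
Check: 4/7 + 1/7 + 2/7 = 1.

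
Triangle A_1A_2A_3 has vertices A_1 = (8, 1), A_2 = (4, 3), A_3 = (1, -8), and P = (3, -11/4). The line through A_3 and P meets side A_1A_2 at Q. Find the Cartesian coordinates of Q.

(5, 5/2)

Barycentric coordinates of P with respect to A_1A_2A_3: (1/8, 3/8, 1/2).
On side A_1A_2 the A_3-coordinate is zero; dropping P's A_3-weight 1/2 and renormalizing the remaining 1/8 : 3/8 gives weights 1/4, 3/4 on A_1, A_2.
Q = (1/4)·(8, 1) + (3/4)·(4, 3) = (5, 5/2).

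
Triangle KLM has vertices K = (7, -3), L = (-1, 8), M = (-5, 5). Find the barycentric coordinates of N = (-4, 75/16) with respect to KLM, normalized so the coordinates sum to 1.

Signed area of the reference triangle: [KLM] = ½·(7·(8−5) + (-1)·(5−(-3)) + (-5)·(-3−8)) = ½·(21 − 8 + 55) = 34.
[NLM] = ½·((-4)·(8−5) + (-1)·(5−(75/16)) + (-5)·(75/16−8)) = ½·(-12 − 5/16 + 265/16) = 17/8, so the K-coordinate is (17/8)/34 = 1/16.
[KNM] = ½·(7·(75/16−5) + (-4)·(5−(-3)) + (-5)·(-3−(75/16))) = ½·(-35/16 − 32 + 615/16) = 17/8, so the L-coordinate is 1/16.
[KLN] = ½·(7·(8−(75/16)) + (-1)·(75/16−(-3)) + (-4)·(-3−8)) = ½·(371/16 − 123/16 + 44) = 119/4, so the M-coordinate is 7/8.

(1/16, 1/16, 7/8)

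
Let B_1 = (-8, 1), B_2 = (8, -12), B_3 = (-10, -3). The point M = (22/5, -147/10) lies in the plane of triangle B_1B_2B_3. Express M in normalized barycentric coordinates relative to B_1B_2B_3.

(-9/10, 9/10, 1)

Signed area of the reference triangle: [B_1B_2B_3] = ½·((-8)·(-12−(-3)) + 8·(-3−1) + (-10)·(1−(-12))) = ½·(72 − 32 − 130) = -45.
[MB_2B_3] = ½·((22/5)·(-12−(-3)) + 8·(-3−(-147/10)) + (-10)·(-147/10−(-12))) = ½·(-198/5 + 468/5 + 27) = 81/2, so the B_1-coordinate is (81/2)/(-45) = -9/10.
[B_1MB_3] = ½·((-8)·(-147/10−(-3)) + (22/5)·(-3−1) + (-10)·(1−(-147/10))) = ½·(468/5 − 88/5 − 157) = -81/2, so the B_2-coordinate is 9/10.
[B_1B_2M] = ½·((-8)·(-12−(-147/10)) + 8·(-147/10−1) + (22/5)·(1−(-12))) = ½·(-108/5 − 628/5 + 286/5) = -45, so the B_3-coordinate is 1.
Check: -9/10 + 9/10 + 1 = 1.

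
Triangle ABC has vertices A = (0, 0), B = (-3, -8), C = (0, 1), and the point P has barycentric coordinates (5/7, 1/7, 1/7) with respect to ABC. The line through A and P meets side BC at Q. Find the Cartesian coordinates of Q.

(-3/2, -7/2)

Line AP meets BC where the A-coordinate vanishes; zeroing P's A-weight and renormalizing leaves B, C-weights 1/7 : 1/7 → (1/2, 1/2).
So Q = (1/2)·B + (1/2)·C = (-3/2, -7/2).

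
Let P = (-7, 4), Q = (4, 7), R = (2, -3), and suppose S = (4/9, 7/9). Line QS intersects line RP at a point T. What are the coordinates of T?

Barycentric coordinates of S with respect to PQR: (2/9, 2/9, 5/9).
On side RP the Q-coordinate is zero; dropping S's Q-weight 2/9 and renormalizing the remaining 5/9 : 2/9 gives weights 5/7, 2/7 on R, P.
T = (5/7)·(2, -3) + (2/7)·(-7, 4) = (-4/7, -1).

(-4/7, -1)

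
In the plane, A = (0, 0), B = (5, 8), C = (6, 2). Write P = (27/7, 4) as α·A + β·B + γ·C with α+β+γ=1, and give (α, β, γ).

(2/7, 3/7, 2/7)

Signed area of the reference triangle: [ABC] = ½·(0·(8−2) + 5·(2−0) + 6·(0−8)) = ½·(0 + 10 − 48) = -19.
[PBC] = ½·((27/7)·(8−2) + 5·(2−4) + 6·(4−8)) = ½·(162/7 − 10 − 24) = -38/7, so the A-coordinate is (-38/7)/(-19) = 2/7.
[APC] = ½·(0·(4−2) + (27/7)·(2−0) + 6·(0−4)) = ½·(0 + 54/7 − 24) = -57/7, so the B-coordinate is 3/7.
[ABP] = ½·(0·(8−4) + 5·(4−0) + (27/7)·(0−8)) = ½·(0 + 20 − 216/7) = -38/7, so the C-coordinate is 2/7.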